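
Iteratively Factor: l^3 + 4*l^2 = (l)*(l^2 + 4*l) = l*(l + 4)*(l)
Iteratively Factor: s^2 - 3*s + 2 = (s - 1)*(s - 2)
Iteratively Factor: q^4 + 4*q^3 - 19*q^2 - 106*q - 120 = (q - 5)*(q^3 + 9*q^2 + 26*q + 24) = (q - 5)*(q + 4)*(q^2 + 5*q + 6) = (q - 5)*(q + 2)*(q + 4)*(q + 3)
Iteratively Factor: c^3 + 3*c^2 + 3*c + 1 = (c + 1)*(c^2 + 2*c + 1) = (c + 1)^2*(c + 1)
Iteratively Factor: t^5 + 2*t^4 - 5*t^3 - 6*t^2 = (t - 2)*(t^4 + 4*t^3 + 3*t^2) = t*(t - 2)*(t^3 + 4*t^2 + 3*t) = t*(t - 2)*(t + 1)*(t^2 + 3*t) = t^2*(t - 2)*(t + 1)*(t + 3)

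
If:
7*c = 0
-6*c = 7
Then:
No Solution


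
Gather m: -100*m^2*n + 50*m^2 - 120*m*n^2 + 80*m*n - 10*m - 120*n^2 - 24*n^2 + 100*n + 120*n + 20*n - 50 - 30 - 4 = m^2*(50 - 100*n) + m*(-120*n^2 + 80*n - 10) - 144*n^2 + 240*n - 84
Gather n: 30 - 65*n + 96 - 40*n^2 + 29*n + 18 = -40*n^2 - 36*n + 144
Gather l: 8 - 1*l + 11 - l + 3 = 22 - 2*l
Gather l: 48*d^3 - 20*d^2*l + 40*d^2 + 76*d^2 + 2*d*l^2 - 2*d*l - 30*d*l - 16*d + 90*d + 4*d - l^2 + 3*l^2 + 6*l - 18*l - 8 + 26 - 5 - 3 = 48*d^3 + 116*d^2 + 78*d + l^2*(2*d + 2) + l*(-20*d^2 - 32*d - 12) + 10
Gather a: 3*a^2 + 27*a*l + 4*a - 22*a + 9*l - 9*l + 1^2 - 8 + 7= 3*a^2 + a*(27*l - 18)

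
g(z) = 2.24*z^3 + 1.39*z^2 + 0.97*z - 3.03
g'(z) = 6.72*z^2 + 2.78*z + 0.97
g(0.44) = -2.14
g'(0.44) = 3.49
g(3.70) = 133.05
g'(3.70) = 103.25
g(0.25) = -2.67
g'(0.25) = 2.08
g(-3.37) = -76.24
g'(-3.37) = 67.92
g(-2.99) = -53.38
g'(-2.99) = 52.74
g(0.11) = -2.90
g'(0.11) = 1.36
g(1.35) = 6.32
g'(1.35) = 16.97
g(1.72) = 14.15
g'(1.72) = 25.63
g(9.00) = 1751.25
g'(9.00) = 570.31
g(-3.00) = -53.91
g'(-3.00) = 53.11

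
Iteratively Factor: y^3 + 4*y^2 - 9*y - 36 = (y + 4)*(y^2 - 9) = (y - 3)*(y + 4)*(y + 3)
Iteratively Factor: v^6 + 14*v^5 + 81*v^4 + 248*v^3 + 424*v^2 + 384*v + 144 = (v + 3)*(v^5 + 11*v^4 + 48*v^3 + 104*v^2 + 112*v + 48) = (v + 3)^2*(v^4 + 8*v^3 + 24*v^2 + 32*v + 16) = (v + 2)*(v + 3)^2*(v^3 + 6*v^2 + 12*v + 8) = (v + 2)^2*(v + 3)^2*(v^2 + 4*v + 4) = (v + 2)^3*(v + 3)^2*(v + 2)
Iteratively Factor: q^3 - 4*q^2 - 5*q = (q - 5)*(q^2 + q) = q*(q - 5)*(q + 1)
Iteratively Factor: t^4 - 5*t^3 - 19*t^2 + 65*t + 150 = (t - 5)*(t^3 - 19*t - 30) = (t - 5)*(t + 3)*(t^2 - 3*t - 10) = (t - 5)*(t + 2)*(t + 3)*(t - 5)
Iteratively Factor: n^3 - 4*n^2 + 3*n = (n - 3)*(n^2 - n) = (n - 3)*(n - 1)*(n)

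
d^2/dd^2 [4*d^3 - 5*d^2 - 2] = 24*d - 10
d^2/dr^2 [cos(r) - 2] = -cos(r)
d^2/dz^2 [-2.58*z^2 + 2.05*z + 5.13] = -5.16000000000000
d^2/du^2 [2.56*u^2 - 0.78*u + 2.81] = 5.12000000000000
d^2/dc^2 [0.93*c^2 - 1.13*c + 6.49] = 1.86000000000000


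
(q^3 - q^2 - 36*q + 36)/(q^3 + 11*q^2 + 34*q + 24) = (q^2 - 7*q + 6)/(q^2 + 5*q + 4)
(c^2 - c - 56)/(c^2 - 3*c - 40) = (c + 7)/(c + 5)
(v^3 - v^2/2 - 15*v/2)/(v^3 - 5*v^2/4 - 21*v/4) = 2*(2*v + 5)/(4*v + 7)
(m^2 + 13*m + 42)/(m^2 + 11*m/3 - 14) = 3*(m + 7)/(3*m - 7)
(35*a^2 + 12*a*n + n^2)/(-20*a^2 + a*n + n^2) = (-7*a - n)/(4*a - n)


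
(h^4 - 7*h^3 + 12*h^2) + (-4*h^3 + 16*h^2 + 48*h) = h^4 - 11*h^3 + 28*h^2 + 48*h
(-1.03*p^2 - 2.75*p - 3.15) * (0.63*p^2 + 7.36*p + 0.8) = -0.6489*p^4 - 9.3133*p^3 - 23.0485*p^2 - 25.384*p - 2.52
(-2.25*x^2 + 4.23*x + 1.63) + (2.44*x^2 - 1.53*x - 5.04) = 0.19*x^2 + 2.7*x - 3.41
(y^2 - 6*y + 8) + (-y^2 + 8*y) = 2*y + 8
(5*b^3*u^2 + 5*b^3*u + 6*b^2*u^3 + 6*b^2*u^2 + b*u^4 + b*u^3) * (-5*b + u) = -25*b^4*u^2 - 25*b^4*u - 25*b^3*u^3 - 25*b^3*u^2 + b^2*u^4 + b^2*u^3 + b*u^5 + b*u^4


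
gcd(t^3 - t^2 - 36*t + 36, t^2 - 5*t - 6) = t - 6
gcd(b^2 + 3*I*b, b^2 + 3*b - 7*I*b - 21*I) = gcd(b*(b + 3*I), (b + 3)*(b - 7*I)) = 1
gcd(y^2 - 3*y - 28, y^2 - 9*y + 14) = y - 7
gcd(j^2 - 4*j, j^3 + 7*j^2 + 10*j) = j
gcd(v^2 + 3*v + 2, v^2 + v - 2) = v + 2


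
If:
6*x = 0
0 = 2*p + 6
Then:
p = -3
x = 0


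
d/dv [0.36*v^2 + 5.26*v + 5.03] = 0.72*v + 5.26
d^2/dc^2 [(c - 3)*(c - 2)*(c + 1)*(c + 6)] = 12*c^2 + 12*c - 46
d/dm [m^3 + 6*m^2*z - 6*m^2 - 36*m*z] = 3*m^2 + 12*m*z - 12*m - 36*z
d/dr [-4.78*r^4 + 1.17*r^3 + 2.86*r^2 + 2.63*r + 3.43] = -19.12*r^3 + 3.51*r^2 + 5.72*r + 2.63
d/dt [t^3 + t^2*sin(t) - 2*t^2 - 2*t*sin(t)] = t^2*cos(t) + 3*t^2 - 2*sqrt(2)*t*cos(t + pi/4) - 4*t - 2*sin(t)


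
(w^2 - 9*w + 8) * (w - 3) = w^3 - 12*w^2 + 35*w - 24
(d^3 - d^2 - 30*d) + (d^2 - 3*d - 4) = d^3 - 33*d - 4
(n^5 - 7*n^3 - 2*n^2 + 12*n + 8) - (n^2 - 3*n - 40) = n^5 - 7*n^3 - 3*n^2 + 15*n + 48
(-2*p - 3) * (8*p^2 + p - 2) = -16*p^3 - 26*p^2 + p + 6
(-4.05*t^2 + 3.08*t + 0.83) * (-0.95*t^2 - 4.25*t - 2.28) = 3.8475*t^4 + 14.2865*t^3 - 4.6445*t^2 - 10.5499*t - 1.8924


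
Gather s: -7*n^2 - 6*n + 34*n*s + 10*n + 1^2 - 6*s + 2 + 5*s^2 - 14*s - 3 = -7*n^2 + 4*n + 5*s^2 + s*(34*n - 20)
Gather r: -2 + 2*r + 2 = 2*r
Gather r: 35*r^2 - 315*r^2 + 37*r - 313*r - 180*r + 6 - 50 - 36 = -280*r^2 - 456*r - 80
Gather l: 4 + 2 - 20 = -14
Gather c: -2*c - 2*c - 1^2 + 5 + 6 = 10 - 4*c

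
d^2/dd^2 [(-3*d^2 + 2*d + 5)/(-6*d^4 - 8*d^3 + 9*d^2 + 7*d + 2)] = 2*(324*d^8 - 2214*d^6 - 2904*d^5 + 1626*d^4 + 2933*d^3 - 1089*d^2 - 1077*d - 115)/(216*d^12 + 864*d^11 + 180*d^10 - 2836*d^9 - 2502*d^8 + 2292*d^7 + 3441*d^6 + 843*d^5 - 1065*d^4 - 1003*d^3 - 402*d^2 - 84*d - 8)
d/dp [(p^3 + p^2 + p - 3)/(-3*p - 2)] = (-6*p^3 - 9*p^2 - 4*p - 11)/(9*p^2 + 12*p + 4)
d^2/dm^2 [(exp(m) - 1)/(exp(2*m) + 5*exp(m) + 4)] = (exp(4*m) - 9*exp(3*m) - 39*exp(2*m) - 29*exp(m) + 36)*exp(m)/(exp(6*m) + 15*exp(5*m) + 87*exp(4*m) + 245*exp(3*m) + 348*exp(2*m) + 240*exp(m) + 64)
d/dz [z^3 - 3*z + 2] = 3*z^2 - 3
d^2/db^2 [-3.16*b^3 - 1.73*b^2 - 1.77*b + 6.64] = -18.96*b - 3.46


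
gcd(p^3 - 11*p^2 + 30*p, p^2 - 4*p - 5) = p - 5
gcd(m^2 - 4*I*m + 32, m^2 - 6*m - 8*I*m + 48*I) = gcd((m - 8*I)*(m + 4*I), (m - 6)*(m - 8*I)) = m - 8*I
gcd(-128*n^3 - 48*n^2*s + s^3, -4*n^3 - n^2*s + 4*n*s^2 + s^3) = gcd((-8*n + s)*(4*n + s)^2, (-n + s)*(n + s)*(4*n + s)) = 4*n + s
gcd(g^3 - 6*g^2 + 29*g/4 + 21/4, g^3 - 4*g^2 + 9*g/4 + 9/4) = g^2 - 5*g/2 - 3/2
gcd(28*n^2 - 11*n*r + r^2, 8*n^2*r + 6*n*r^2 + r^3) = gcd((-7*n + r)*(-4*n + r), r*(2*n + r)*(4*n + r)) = 1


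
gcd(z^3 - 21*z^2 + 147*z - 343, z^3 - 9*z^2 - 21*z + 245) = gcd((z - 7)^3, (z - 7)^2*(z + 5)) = z^2 - 14*z + 49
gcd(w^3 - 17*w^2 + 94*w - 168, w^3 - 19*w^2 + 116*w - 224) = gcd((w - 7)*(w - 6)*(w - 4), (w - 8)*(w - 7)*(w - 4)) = w^2 - 11*w + 28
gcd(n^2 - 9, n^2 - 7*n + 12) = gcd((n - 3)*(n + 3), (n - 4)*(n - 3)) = n - 3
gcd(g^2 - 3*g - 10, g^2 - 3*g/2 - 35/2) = g - 5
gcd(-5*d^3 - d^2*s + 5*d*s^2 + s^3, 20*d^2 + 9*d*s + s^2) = 5*d + s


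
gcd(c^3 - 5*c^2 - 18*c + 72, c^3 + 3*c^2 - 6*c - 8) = c + 4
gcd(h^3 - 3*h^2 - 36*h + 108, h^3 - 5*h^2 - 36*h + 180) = h^2 - 36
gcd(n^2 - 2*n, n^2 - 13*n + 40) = 1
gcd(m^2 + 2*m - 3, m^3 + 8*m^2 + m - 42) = m + 3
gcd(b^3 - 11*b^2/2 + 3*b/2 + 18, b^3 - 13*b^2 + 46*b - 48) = b - 3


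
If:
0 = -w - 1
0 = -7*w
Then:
No Solution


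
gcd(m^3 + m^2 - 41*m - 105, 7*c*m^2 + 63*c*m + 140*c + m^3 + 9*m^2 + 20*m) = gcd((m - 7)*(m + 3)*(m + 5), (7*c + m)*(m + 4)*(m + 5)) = m + 5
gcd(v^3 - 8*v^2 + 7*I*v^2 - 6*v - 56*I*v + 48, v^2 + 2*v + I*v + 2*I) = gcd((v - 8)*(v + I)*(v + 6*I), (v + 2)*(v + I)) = v + I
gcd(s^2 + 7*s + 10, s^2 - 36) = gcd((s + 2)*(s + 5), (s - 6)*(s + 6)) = 1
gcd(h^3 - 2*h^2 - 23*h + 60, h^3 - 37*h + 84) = h^2 - 7*h + 12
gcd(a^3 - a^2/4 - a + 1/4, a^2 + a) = a + 1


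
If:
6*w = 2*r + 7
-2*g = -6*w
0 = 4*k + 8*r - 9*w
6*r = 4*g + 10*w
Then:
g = -63/4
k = 427/16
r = -77/4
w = -21/4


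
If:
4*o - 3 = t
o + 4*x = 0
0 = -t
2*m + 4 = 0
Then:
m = -2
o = 3/4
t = 0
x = -3/16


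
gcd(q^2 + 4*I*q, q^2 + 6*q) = q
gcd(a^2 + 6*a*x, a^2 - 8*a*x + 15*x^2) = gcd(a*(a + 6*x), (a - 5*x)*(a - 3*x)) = 1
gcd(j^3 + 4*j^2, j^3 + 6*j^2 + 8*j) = j^2 + 4*j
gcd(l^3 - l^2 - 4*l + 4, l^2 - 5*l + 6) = l - 2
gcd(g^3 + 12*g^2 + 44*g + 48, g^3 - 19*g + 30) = 1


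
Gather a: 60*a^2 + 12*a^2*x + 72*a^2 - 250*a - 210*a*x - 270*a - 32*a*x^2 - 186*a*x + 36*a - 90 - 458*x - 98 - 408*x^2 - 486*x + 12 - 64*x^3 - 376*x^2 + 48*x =a^2*(12*x + 132) + a*(-32*x^2 - 396*x - 484) - 64*x^3 - 784*x^2 - 896*x - 176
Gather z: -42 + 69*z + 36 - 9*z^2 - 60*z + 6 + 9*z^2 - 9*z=0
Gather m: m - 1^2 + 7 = m + 6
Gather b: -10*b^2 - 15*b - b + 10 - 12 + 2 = -10*b^2 - 16*b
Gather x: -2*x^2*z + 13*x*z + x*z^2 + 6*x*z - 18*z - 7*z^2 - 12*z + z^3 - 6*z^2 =-2*x^2*z + x*(z^2 + 19*z) + z^3 - 13*z^2 - 30*z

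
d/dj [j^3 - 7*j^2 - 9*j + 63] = 3*j^2 - 14*j - 9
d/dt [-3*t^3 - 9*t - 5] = -9*t^2 - 9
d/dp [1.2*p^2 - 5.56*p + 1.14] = 2.4*p - 5.56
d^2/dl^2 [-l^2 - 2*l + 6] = -2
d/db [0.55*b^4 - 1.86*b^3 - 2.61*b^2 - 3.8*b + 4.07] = 2.2*b^3 - 5.58*b^2 - 5.22*b - 3.8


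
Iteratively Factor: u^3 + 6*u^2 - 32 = (u + 4)*(u^2 + 2*u - 8) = (u + 4)^2*(u - 2)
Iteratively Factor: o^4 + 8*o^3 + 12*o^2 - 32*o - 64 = (o + 2)*(o^3 + 6*o^2 - 32) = (o - 2)*(o + 2)*(o^2 + 8*o + 16) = (o - 2)*(o + 2)*(o + 4)*(o + 4)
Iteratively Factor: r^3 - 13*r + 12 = (r - 3)*(r^2 + 3*r - 4) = (r - 3)*(r + 4)*(r - 1)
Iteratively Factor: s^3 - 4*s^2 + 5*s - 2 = (s - 1)*(s^2 - 3*s + 2) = (s - 1)^2*(s - 2)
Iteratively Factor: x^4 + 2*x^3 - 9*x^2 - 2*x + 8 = (x + 1)*(x^3 + x^2 - 10*x + 8) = (x - 2)*(x + 1)*(x^2 + 3*x - 4) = (x - 2)*(x - 1)*(x + 1)*(x + 4)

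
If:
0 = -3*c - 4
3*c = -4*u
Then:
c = -4/3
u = 1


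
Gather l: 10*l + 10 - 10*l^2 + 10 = -10*l^2 + 10*l + 20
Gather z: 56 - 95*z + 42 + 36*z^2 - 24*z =36*z^2 - 119*z + 98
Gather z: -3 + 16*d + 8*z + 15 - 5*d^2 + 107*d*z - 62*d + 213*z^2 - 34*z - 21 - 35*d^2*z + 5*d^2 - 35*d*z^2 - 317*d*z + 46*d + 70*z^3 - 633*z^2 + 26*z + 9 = 70*z^3 + z^2*(-35*d - 420) + z*(-35*d^2 - 210*d)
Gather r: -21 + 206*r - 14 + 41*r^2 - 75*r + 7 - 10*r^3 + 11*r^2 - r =-10*r^3 + 52*r^2 + 130*r - 28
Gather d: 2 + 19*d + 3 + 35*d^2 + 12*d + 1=35*d^2 + 31*d + 6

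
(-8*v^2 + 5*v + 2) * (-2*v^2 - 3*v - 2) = 16*v^4 + 14*v^3 - 3*v^2 - 16*v - 4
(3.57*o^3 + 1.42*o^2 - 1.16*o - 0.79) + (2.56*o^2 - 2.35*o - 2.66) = 3.57*o^3 + 3.98*o^2 - 3.51*o - 3.45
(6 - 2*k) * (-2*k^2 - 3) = 4*k^3 - 12*k^2 + 6*k - 18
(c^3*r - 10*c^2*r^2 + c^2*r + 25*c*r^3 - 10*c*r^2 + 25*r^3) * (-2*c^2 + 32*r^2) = -2*c^5*r + 20*c^4*r^2 - 2*c^4*r - 18*c^3*r^3 + 20*c^3*r^2 - 320*c^2*r^4 - 18*c^2*r^3 + 800*c*r^5 - 320*c*r^4 + 800*r^5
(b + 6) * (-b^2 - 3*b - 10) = -b^3 - 9*b^2 - 28*b - 60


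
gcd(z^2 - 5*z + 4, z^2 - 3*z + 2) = z - 1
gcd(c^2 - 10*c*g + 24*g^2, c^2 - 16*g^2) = c - 4*g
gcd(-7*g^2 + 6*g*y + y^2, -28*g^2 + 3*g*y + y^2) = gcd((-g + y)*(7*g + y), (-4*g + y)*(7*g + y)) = 7*g + y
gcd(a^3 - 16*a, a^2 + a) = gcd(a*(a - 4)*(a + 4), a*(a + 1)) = a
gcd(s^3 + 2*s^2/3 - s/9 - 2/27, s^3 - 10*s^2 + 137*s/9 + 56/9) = s + 1/3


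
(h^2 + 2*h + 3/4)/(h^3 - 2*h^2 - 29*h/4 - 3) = 1/(h - 4)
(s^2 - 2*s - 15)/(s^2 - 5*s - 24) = (s - 5)/(s - 8)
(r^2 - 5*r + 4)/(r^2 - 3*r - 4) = (r - 1)/(r + 1)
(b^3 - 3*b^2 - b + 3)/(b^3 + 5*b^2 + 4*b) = (b^2 - 4*b + 3)/(b*(b + 4))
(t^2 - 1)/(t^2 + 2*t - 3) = (t + 1)/(t + 3)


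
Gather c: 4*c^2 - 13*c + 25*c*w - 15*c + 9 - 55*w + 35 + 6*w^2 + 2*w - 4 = 4*c^2 + c*(25*w - 28) + 6*w^2 - 53*w + 40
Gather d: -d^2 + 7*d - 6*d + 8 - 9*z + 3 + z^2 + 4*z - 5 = -d^2 + d + z^2 - 5*z + 6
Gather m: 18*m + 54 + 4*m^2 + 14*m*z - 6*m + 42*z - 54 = 4*m^2 + m*(14*z + 12) + 42*z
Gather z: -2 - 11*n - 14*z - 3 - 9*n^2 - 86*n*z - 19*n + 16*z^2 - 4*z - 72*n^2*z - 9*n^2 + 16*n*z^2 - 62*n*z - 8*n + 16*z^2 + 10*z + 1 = -18*n^2 - 38*n + z^2*(16*n + 32) + z*(-72*n^2 - 148*n - 8) - 4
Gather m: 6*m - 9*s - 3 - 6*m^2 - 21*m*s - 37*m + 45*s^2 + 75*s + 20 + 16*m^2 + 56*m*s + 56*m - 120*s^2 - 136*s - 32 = 10*m^2 + m*(35*s + 25) - 75*s^2 - 70*s - 15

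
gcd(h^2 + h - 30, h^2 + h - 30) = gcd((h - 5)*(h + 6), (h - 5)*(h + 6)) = h^2 + h - 30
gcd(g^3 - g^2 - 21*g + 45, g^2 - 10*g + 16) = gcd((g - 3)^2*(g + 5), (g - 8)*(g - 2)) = 1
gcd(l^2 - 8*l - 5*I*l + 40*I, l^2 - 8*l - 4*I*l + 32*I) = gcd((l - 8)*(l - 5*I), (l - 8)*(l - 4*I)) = l - 8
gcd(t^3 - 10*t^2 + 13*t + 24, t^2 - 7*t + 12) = t - 3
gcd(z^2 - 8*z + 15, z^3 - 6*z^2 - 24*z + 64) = 1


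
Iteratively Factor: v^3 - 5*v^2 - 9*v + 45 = (v + 3)*(v^2 - 8*v + 15) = (v - 5)*(v + 3)*(v - 3)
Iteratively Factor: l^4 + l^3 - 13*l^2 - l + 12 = (l - 1)*(l^3 + 2*l^2 - 11*l - 12) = (l - 3)*(l - 1)*(l^2 + 5*l + 4) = (l - 3)*(l - 1)*(l + 1)*(l + 4)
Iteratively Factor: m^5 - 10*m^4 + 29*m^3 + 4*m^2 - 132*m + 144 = (m - 3)*(m^4 - 7*m^3 + 8*m^2 + 28*m - 48) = (m - 4)*(m - 3)*(m^3 - 3*m^2 - 4*m + 12) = (m - 4)*(m - 3)*(m + 2)*(m^2 - 5*m + 6) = (m - 4)*(m - 3)^2*(m + 2)*(m - 2)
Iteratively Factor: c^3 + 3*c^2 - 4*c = (c)*(c^2 + 3*c - 4) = c*(c - 1)*(c + 4)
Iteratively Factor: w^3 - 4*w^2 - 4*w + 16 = (w + 2)*(w^2 - 6*w + 8) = (w - 2)*(w + 2)*(w - 4)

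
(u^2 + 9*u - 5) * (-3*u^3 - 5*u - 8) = -3*u^5 - 27*u^4 + 10*u^3 - 53*u^2 - 47*u + 40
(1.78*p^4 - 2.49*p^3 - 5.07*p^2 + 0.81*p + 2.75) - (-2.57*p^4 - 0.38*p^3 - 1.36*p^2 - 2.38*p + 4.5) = 4.35*p^4 - 2.11*p^3 - 3.71*p^2 + 3.19*p - 1.75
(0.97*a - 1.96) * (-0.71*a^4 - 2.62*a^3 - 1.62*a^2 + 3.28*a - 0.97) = -0.6887*a^5 - 1.1498*a^4 + 3.5638*a^3 + 6.3568*a^2 - 7.3697*a + 1.9012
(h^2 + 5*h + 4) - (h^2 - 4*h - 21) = 9*h + 25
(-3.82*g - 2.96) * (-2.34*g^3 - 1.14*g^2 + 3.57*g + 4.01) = 8.9388*g^4 + 11.2812*g^3 - 10.263*g^2 - 25.8854*g - 11.8696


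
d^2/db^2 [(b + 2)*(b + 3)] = 2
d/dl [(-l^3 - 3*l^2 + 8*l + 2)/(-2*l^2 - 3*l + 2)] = (2*l^4 + 6*l^3 + 19*l^2 - 4*l + 22)/(4*l^4 + 12*l^3 + l^2 - 12*l + 4)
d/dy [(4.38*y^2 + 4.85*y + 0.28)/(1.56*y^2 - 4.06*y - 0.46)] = (-25.3488*y^2 - 4.9032*y - 1.0942)/(2.4336*y^4 - 12.6672*y^3 + 15.0484*y^2 + 3.7352*y + 0.2116)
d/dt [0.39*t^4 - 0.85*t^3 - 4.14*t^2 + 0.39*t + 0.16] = 1.56*t^3 - 2.55*t^2 - 8.28*t + 0.39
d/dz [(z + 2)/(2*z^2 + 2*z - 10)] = (z^2 + z - (z + 2)*(2*z + 1) - 5)/(2*(z^2 + z - 5)^2)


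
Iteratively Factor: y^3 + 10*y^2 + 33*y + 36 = (y + 3)*(y^2 + 7*y + 12) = (y + 3)^2*(y + 4)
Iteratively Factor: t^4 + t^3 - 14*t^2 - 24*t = (t - 4)*(t^3 + 5*t^2 + 6*t) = t*(t - 4)*(t^2 + 5*t + 6) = t*(t - 4)*(t + 3)*(t + 2)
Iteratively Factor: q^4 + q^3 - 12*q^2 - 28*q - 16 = (q - 4)*(q^3 + 5*q^2 + 8*q + 4) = (q - 4)*(q + 1)*(q^2 + 4*q + 4) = (q - 4)*(q + 1)*(q + 2)*(q + 2)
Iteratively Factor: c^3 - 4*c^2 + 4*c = (c - 2)*(c^2 - 2*c) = c*(c - 2)*(c - 2)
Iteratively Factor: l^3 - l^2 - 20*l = (l - 5)*(l^2 + 4*l) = l*(l - 5)*(l + 4)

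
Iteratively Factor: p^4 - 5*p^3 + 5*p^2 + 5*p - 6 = (p + 1)*(p^3 - 6*p^2 + 11*p - 6) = (p - 1)*(p + 1)*(p^2 - 5*p + 6) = (p - 2)*(p - 1)*(p + 1)*(p - 3)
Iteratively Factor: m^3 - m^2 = (m)*(m^2 - m) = m*(m - 1)*(m)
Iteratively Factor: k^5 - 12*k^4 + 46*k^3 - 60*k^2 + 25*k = (k)*(k^4 - 12*k^3 + 46*k^2 - 60*k + 25) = k*(k - 5)*(k^3 - 7*k^2 + 11*k - 5) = k*(k - 5)*(k - 1)*(k^2 - 6*k + 5) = k*(k - 5)^2*(k - 1)*(k - 1)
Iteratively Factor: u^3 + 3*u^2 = (u)*(u^2 + 3*u) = u^2*(u + 3)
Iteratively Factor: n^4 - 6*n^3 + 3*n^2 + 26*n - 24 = (n - 3)*(n^3 - 3*n^2 - 6*n + 8) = (n - 3)*(n - 1)*(n^2 - 2*n - 8) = (n - 4)*(n - 3)*(n - 1)*(n + 2)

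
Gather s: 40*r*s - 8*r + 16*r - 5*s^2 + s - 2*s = 8*r - 5*s^2 + s*(40*r - 1)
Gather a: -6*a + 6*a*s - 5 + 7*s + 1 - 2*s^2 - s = a*(6*s - 6) - 2*s^2 + 6*s - 4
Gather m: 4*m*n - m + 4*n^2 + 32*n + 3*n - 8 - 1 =m*(4*n - 1) + 4*n^2 + 35*n - 9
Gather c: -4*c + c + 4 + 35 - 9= 30 - 3*c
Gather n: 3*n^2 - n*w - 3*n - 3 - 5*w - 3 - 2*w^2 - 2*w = 3*n^2 + n*(-w - 3) - 2*w^2 - 7*w - 6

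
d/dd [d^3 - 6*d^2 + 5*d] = 3*d^2 - 12*d + 5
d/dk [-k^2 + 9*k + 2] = 9 - 2*k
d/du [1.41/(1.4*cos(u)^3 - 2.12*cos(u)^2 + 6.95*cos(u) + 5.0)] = (5.922*cos(u)^2 - 5.9784*cos(u) + 9.7995)*sin(u)/(1.4*cos(u)^3 - 2.12*cos(u)^2 + 6.95*cos(u) + 5.0)^2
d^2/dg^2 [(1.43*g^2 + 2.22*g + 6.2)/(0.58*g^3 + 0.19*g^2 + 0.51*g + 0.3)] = (0.962103999999998*g^6 + 4.480848*g^5 + 23.95806*g^4 + 6.018158*g^3 + 7.22226*g^2 - 3.62736*g + 2.09652)/(0.195112*g^9 + 0.191748*g^8 + 0.577506*g^7 + 0.646831*g^6 + 0.706167*g^5 + 0.713187*g^4 + 0.463671*g^3 + 0.28539*g^2 + 0.1377*g + 0.027)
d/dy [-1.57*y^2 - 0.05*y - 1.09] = -3.14*y - 0.05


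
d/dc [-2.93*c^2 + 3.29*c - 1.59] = 3.29 - 5.86*c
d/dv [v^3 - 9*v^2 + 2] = 3*v*(v - 6)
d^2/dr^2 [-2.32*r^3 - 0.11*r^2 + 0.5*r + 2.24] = -13.92*r - 0.22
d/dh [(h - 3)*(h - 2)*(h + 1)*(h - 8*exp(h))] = -8*h^3*exp(h) + 4*h^3 + 8*h^2*exp(h) - 12*h^2 + 56*h*exp(h) + 2*h - 56*exp(h) + 6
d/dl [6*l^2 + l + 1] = 12*l + 1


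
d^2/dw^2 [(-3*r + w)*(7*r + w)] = 2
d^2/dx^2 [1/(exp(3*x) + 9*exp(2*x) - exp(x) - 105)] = ((-9*exp(2*x) - 36*exp(x) + 1)*(exp(3*x) + 9*exp(2*x) - exp(x) - 105) + 2*(3*exp(2*x) + 18*exp(x) - 1)^2*exp(x))*exp(x)/(exp(3*x) + 9*exp(2*x) - exp(x) - 105)^3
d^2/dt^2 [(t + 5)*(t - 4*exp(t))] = -4*t*exp(t) - 28*exp(t) + 2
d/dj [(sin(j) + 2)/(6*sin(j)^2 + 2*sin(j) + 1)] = 3*(-8*sin(j) + cos(2*j) - 2)*cos(j)/(6*sin(j)^2 + 2*sin(j) + 1)^2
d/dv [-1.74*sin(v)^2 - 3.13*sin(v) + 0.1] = -(3.48*sin(v) + 3.13)*cos(v)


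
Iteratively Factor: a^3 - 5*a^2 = (a)*(a^2 - 5*a) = a^2*(a - 5)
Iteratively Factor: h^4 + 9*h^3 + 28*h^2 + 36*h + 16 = (h + 4)*(h^3 + 5*h^2 + 8*h + 4) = (h + 1)*(h + 4)*(h^2 + 4*h + 4) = (h + 1)*(h + 2)*(h + 4)*(h + 2)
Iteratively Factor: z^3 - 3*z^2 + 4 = (z + 1)*(z^2 - 4*z + 4) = (z - 2)*(z + 1)*(z - 2)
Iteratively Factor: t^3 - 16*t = (t)*(t^2 - 16) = t*(t + 4)*(t - 4)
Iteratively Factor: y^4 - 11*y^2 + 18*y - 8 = (y - 1)*(y^3 + y^2 - 10*y + 8) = (y - 1)^2*(y^2 + 2*y - 8) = (y - 1)^2*(y + 4)*(y - 2)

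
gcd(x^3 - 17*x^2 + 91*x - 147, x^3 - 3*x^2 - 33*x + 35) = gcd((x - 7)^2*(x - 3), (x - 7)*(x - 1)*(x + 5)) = x - 7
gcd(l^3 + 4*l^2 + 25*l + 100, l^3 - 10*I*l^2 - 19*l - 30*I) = l - 5*I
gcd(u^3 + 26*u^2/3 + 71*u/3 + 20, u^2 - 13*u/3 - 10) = u + 5/3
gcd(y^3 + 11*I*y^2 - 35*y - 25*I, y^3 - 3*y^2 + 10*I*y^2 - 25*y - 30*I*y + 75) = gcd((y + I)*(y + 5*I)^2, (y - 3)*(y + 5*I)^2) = y^2 + 10*I*y - 25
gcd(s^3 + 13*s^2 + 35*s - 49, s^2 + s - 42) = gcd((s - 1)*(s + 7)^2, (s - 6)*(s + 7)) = s + 7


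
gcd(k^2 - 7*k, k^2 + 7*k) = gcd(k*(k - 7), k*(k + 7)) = k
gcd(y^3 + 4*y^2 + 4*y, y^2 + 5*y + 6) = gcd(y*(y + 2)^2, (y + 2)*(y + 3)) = y + 2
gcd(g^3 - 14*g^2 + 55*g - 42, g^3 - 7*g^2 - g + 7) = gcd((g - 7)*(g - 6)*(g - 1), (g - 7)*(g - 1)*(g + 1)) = g^2 - 8*g + 7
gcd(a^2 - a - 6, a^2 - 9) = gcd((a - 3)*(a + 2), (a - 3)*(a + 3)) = a - 3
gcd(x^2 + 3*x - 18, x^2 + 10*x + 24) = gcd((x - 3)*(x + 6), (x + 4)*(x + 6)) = x + 6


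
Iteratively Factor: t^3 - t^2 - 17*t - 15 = (t + 1)*(t^2 - 2*t - 15) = (t - 5)*(t + 1)*(t + 3)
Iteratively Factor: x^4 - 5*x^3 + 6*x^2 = (x - 3)*(x^3 - 2*x^2) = (x - 3)*(x - 2)*(x^2) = x*(x - 3)*(x - 2)*(x)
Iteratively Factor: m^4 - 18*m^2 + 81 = (m - 3)*(m^3 + 3*m^2 - 9*m - 27) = (m - 3)^2*(m^2 + 6*m + 9) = (m - 3)^2*(m + 3)*(m + 3)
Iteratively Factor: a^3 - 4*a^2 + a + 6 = (a + 1)*(a^2 - 5*a + 6) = (a - 3)*(a + 1)*(a - 2)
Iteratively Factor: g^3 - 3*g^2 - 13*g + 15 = (g - 1)*(g^2 - 2*g - 15) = (g - 5)*(g - 1)*(g + 3)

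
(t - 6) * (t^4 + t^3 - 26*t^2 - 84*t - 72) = t^5 - 5*t^4 - 32*t^3 + 72*t^2 + 432*t + 432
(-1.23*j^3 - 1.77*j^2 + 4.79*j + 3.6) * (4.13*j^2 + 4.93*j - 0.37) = -5.0799*j^5 - 13.374*j^4 + 11.5117*j^3 + 39.1376*j^2 + 15.9757*j - 1.332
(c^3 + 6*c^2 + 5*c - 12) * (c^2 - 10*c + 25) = c^5 - 4*c^4 - 30*c^3 + 88*c^2 + 245*c - 300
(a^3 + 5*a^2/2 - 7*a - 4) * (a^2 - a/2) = a^5 + 2*a^4 - 33*a^3/4 - a^2/2 + 2*a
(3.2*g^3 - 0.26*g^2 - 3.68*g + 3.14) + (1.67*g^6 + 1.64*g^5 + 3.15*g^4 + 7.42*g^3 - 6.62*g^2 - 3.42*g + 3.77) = 1.67*g^6 + 1.64*g^5 + 3.15*g^4 + 10.62*g^3 - 6.88*g^2 - 7.1*g + 6.91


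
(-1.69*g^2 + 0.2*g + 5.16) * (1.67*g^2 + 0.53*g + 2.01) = -2.8223*g^4 - 0.5617*g^3 + 5.3263*g^2 + 3.1368*g + 10.3716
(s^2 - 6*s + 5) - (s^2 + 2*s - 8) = 13 - 8*s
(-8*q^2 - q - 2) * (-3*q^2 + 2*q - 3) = 24*q^4 - 13*q^3 + 28*q^2 - q + 6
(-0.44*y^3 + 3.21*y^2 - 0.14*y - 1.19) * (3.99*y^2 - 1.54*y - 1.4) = -1.7556*y^5 + 13.4855*y^4 - 4.886*y^3 - 9.0265*y^2 + 2.0286*y + 1.666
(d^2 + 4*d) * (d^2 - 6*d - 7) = d^4 - 2*d^3 - 31*d^2 - 28*d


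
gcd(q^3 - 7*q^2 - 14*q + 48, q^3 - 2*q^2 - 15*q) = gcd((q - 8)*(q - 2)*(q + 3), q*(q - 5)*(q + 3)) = q + 3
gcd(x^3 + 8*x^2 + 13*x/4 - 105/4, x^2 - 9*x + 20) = 1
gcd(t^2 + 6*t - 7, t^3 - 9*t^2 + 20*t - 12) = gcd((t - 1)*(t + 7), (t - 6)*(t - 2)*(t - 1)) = t - 1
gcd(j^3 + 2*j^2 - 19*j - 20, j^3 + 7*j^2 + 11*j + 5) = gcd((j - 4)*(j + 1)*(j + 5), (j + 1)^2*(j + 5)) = j^2 + 6*j + 5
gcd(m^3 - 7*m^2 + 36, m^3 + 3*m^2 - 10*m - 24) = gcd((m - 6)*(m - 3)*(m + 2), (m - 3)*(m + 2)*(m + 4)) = m^2 - m - 6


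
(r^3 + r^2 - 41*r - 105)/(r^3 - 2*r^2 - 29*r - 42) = (r + 5)/(r + 2)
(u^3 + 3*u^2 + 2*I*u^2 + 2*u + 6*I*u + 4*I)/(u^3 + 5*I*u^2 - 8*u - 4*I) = (u^2 + 3*u + 2)/(u^2 + 3*I*u - 2)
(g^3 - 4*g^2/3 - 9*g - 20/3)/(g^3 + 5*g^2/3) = 1 - 3/g - 4/g^2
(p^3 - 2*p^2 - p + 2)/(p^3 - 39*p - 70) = (-p^3 + 2*p^2 + p - 2)/(-p^3 + 39*p + 70)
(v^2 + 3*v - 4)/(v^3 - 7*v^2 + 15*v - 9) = (v + 4)/(v^2 - 6*v + 9)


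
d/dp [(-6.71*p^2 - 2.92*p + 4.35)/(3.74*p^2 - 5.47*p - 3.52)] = (47.6245*p^2 + 14.7004*p + 34.0729)/(13.9876*p^4 - 40.9156*p^3 + 3.59129999999999*p^2 + 38.5088*p + 12.3904)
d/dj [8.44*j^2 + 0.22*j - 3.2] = 16.88*j + 0.22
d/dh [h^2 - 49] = 2*h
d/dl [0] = 0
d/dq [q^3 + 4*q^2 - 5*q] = 3*q^2 + 8*q - 5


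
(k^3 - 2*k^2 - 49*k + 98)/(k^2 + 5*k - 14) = k - 7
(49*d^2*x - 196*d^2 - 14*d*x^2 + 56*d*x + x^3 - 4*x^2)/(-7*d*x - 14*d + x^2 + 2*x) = (-7*d*x + 28*d + x^2 - 4*x)/(x + 2)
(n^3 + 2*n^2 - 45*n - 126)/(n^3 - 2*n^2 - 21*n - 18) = (n^2 - n - 42)/(n^2 - 5*n - 6)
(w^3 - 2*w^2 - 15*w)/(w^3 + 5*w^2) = (w^2 - 2*w - 15)/(w*(w + 5))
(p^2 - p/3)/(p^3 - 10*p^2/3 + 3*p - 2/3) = p/(p^2 - 3*p + 2)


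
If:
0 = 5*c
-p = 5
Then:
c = 0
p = -5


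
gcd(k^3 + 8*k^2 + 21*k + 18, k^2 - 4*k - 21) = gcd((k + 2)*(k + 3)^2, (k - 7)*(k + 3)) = k + 3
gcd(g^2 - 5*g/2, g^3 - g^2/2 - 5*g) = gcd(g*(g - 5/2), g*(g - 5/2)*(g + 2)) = g^2 - 5*g/2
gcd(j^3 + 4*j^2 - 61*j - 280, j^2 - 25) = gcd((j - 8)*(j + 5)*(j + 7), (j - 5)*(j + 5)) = j + 5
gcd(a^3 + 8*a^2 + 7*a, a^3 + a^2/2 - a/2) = a^2 + a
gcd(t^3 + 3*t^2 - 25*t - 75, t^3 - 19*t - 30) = t^2 - 2*t - 15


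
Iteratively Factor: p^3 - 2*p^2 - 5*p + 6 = (p - 1)*(p^2 - p - 6) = (p - 3)*(p - 1)*(p + 2)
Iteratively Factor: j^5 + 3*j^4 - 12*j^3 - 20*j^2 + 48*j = (j + 4)*(j^4 - j^3 - 8*j^2 + 12*j) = (j - 2)*(j + 4)*(j^3 + j^2 - 6*j) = j*(j - 2)*(j + 4)*(j^2 + j - 6) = j*(j - 2)*(j + 3)*(j + 4)*(j - 2)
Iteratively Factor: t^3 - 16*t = (t)*(t^2 - 16) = t*(t - 4)*(t + 4)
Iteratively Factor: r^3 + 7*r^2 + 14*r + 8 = (r + 2)*(r^2 + 5*r + 4) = (r + 2)*(r + 4)*(r + 1)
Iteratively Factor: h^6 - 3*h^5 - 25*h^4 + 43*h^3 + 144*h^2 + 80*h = (h - 4)*(h^5 + h^4 - 21*h^3 - 41*h^2 - 20*h) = h*(h - 4)*(h^4 + h^3 - 21*h^2 - 41*h - 20) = h*(h - 4)*(h + 4)*(h^3 - 3*h^2 - 9*h - 5) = h*(h - 4)*(h + 1)*(h + 4)*(h^2 - 4*h - 5) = h*(h - 5)*(h - 4)*(h + 1)*(h + 4)*(h + 1)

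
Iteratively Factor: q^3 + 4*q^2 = (q + 4)*(q^2) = q*(q + 4)*(q)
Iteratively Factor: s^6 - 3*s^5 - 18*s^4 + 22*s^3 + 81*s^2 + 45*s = (s + 1)*(s^5 - 4*s^4 - 14*s^3 + 36*s^2 + 45*s) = (s - 5)*(s + 1)*(s^4 + s^3 - 9*s^2 - 9*s) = (s - 5)*(s - 3)*(s + 1)*(s^3 + 4*s^2 + 3*s) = (s - 5)*(s - 3)*(s + 1)^2*(s^2 + 3*s) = s*(s - 5)*(s - 3)*(s + 1)^2*(s + 3)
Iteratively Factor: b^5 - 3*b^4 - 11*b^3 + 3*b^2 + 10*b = (b + 2)*(b^4 - 5*b^3 - b^2 + 5*b) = b*(b + 2)*(b^3 - 5*b^2 - b + 5) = b*(b - 5)*(b + 2)*(b^2 - 1) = b*(b - 5)*(b + 1)*(b + 2)*(b - 1)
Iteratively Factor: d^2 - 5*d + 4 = (d - 4)*(d - 1)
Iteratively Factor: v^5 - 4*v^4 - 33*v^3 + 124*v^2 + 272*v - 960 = (v + 4)*(v^4 - 8*v^3 - v^2 + 128*v - 240) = (v + 4)^2*(v^3 - 12*v^2 + 47*v - 60) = (v - 4)*(v + 4)^2*(v^2 - 8*v + 15) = (v - 4)*(v - 3)*(v + 4)^2*(v - 5)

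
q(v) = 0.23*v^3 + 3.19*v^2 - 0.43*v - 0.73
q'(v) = 0.69*v^2 + 6.38*v - 0.43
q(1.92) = 11.83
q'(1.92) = 14.36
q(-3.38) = 28.29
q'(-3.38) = -14.11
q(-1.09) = 3.23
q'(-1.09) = -6.56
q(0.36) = -0.46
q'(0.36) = 1.96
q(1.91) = 11.69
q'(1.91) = 14.27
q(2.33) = 18.50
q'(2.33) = 18.18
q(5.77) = 147.18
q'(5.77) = 59.35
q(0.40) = -0.38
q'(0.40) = 2.23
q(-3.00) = 23.06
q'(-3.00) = -13.36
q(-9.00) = 93.86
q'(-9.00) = -1.96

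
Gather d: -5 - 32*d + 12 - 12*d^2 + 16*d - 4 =-12*d^2 - 16*d + 3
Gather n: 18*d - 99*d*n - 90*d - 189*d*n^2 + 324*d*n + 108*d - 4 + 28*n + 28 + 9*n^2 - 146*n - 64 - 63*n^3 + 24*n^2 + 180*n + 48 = 36*d - 63*n^3 + n^2*(33 - 189*d) + n*(225*d + 62) + 8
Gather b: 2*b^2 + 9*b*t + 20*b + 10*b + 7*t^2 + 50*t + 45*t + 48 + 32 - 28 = 2*b^2 + b*(9*t + 30) + 7*t^2 + 95*t + 52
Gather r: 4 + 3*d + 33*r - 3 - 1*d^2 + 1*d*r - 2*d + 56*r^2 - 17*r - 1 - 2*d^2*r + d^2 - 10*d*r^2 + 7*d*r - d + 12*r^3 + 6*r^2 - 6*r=12*r^3 + r^2*(62 - 10*d) + r*(-2*d^2 + 8*d + 10)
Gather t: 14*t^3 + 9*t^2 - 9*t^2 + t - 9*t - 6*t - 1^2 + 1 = 14*t^3 - 14*t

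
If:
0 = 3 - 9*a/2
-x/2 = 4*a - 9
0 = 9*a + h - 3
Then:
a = 2/3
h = -3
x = 38/3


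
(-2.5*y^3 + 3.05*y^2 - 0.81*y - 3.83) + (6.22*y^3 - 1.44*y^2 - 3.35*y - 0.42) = 3.72*y^3 + 1.61*y^2 - 4.16*y - 4.25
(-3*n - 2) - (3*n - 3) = 1 - 6*n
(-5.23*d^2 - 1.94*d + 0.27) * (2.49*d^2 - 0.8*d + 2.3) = -13.0227*d^4 - 0.6466*d^3 - 9.8047*d^2 - 4.678*d + 0.621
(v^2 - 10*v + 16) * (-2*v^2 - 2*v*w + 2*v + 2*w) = -2*v^4 - 2*v^3*w + 22*v^3 + 22*v^2*w - 52*v^2 - 52*v*w + 32*v + 32*w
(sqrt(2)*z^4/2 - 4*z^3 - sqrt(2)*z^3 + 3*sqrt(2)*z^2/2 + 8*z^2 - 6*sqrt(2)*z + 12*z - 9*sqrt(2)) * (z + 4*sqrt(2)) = sqrt(2)*z^5/2 - sqrt(2)*z^4 - 29*sqrt(2)*z^3/2 + 24*z^2 + 26*sqrt(2)*z^2 - 48*z + 39*sqrt(2)*z - 72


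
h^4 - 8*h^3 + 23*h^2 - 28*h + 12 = (h - 3)*(h - 2)^2*(h - 1)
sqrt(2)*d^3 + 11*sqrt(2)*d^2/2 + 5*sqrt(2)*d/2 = d*(d + 5)*(sqrt(2)*d + sqrt(2)/2)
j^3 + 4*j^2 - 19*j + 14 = (j - 2)*(j - 1)*(j + 7)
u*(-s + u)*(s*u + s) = -s^2*u^2 - s^2*u + s*u^3 + s*u^2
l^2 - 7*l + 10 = (l - 5)*(l - 2)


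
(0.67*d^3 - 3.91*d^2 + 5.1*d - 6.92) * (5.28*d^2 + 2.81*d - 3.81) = 3.5376*d^5 - 18.7621*d^4 + 13.3882*d^3 - 7.3095*d^2 - 38.8762*d + 26.3652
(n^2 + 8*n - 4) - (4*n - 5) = n^2 + 4*n + 1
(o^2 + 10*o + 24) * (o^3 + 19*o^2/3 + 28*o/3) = o^5 + 49*o^4/3 + 290*o^3/3 + 736*o^2/3 + 224*o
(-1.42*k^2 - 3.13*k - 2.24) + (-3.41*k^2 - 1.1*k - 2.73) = -4.83*k^2 - 4.23*k - 4.97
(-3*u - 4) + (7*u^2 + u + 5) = 7*u^2 - 2*u + 1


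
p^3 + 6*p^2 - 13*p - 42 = (p - 3)*(p + 2)*(p + 7)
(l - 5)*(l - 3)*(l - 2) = l^3 - 10*l^2 + 31*l - 30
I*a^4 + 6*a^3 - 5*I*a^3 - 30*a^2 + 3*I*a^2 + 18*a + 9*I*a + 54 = (a - 3)^2*(a - 6*I)*(I*a + I)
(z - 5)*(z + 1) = z^2 - 4*z - 5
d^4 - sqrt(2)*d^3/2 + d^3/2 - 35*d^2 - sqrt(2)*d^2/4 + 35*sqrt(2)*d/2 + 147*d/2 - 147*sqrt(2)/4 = (d - 7/2)*(d - 3)*(d + 7)*(d - sqrt(2)/2)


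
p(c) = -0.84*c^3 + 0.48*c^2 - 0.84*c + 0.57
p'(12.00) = -352.20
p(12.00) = -1391.91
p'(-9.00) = -213.60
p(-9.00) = 659.37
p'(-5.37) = -78.66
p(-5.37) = 149.00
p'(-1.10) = -4.95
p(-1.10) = 3.19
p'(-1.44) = -7.45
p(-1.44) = 5.28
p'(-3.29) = -31.28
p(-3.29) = 38.44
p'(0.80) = -1.68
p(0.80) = -0.22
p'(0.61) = -1.19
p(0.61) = 0.05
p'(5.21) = -64.24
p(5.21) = -109.57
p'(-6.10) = -100.47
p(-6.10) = 214.22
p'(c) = -2.52*c^2 + 0.96*c - 0.84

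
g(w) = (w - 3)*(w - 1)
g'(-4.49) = -12.98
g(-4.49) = 41.12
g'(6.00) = 8.00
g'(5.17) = 6.34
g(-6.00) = 63.00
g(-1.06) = 8.36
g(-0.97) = 7.82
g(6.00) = 15.00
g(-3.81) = 32.76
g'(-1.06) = -6.12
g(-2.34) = 17.84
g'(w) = 2*w - 4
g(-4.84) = 45.79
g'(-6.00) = -16.00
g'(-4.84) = -13.68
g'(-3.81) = -11.62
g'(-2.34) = -8.68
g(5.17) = 9.05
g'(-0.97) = -5.94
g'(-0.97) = -5.94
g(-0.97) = 7.82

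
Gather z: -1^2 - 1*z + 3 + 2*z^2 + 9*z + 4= 2*z^2 + 8*z + 6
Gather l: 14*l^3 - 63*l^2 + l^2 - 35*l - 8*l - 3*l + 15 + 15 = 14*l^3 - 62*l^2 - 46*l + 30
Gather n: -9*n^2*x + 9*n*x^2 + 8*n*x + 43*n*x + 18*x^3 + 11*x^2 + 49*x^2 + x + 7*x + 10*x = -9*n^2*x + n*(9*x^2 + 51*x) + 18*x^3 + 60*x^2 + 18*x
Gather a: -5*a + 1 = 1 - 5*a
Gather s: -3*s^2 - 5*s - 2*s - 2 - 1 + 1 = -3*s^2 - 7*s - 2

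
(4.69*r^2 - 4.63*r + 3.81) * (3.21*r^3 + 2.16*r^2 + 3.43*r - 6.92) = 15.0549*r^5 - 4.7319*r^4 + 18.316*r^3 - 40.1061*r^2 + 45.1079*r - 26.3652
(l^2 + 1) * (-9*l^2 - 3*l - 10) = -9*l^4 - 3*l^3 - 19*l^2 - 3*l - 10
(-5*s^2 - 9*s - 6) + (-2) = -5*s^2 - 9*s - 8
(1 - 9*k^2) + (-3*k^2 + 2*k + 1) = -12*k^2 + 2*k + 2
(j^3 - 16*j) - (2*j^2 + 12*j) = j^3 - 2*j^2 - 28*j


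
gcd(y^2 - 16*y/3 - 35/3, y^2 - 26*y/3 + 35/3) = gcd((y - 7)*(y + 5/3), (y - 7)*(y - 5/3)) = y - 7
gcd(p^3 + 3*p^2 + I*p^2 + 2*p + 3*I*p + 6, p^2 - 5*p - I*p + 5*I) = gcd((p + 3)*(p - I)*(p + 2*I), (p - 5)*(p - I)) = p - I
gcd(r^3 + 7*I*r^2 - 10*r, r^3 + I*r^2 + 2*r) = r^2 + 2*I*r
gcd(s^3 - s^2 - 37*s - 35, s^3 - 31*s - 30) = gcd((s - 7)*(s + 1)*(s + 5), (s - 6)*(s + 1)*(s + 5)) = s^2 + 6*s + 5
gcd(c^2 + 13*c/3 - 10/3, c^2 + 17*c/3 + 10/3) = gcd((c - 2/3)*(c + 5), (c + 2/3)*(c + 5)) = c + 5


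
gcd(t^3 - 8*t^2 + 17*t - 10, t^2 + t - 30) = t - 5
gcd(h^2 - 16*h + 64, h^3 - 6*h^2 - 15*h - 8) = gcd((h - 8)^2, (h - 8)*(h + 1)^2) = h - 8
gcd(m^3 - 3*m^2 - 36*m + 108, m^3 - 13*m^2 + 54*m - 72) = m^2 - 9*m + 18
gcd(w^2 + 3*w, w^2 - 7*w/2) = w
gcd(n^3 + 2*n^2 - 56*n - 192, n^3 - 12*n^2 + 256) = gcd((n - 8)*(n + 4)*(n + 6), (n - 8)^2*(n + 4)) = n^2 - 4*n - 32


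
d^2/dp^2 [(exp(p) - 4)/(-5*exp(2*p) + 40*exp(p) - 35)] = (-8*(1 - exp(p))*(exp(p) - 4)*(exp(2*p) - 8*exp(p) + 7) - 8*(exp(p) - 4)^3*exp(p) - (exp(2*p) - 8*exp(p) + 7)^2)*exp(p)/(5*(exp(2*p) - 8*exp(p) + 7)^3)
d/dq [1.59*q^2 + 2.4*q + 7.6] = 3.18*q + 2.4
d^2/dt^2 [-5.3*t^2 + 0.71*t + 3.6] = -10.6000000000000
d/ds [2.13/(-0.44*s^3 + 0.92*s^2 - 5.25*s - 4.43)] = (2.8116*s^2 - 3.9192*s + 11.1825)/(0.44*s^3 - 0.92*s^2 + 5.25*s + 4.43)^2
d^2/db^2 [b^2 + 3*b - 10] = 2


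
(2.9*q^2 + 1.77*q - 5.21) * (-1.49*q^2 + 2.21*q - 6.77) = -4.321*q^4 + 3.7717*q^3 - 7.9584*q^2 - 23.497*q + 35.2717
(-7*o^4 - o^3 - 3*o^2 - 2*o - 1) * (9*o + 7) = -63*o^5 - 58*o^4 - 34*o^3 - 39*o^2 - 23*o - 7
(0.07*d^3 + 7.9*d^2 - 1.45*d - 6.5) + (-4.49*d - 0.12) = 0.07*d^3 + 7.9*d^2 - 5.94*d - 6.62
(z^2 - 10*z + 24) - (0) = z^2 - 10*z + 24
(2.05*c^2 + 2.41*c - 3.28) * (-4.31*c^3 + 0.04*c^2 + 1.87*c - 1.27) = -8.8355*c^5 - 10.3051*c^4 + 18.0667*c^3 + 1.772*c^2 - 9.1943*c + 4.1656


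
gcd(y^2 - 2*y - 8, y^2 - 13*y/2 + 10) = y - 4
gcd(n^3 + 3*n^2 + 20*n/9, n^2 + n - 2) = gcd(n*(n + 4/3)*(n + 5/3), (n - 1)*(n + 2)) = 1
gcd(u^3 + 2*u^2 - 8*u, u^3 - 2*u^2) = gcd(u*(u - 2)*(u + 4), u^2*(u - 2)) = u^2 - 2*u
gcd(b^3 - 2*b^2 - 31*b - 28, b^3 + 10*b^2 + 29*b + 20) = b^2 + 5*b + 4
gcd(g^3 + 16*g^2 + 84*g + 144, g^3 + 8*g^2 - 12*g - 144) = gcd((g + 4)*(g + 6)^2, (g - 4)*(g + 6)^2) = g^2 + 12*g + 36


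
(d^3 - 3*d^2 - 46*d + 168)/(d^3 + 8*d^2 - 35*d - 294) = (d - 4)/(d + 7)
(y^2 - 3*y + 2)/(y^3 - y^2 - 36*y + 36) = (y - 2)/(y^2 - 36)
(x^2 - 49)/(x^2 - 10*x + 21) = (x + 7)/(x - 3)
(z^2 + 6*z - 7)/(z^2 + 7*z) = (z - 1)/z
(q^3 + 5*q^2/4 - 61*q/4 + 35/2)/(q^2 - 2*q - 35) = (4*q^2 - 15*q + 14)/(4*(q - 7))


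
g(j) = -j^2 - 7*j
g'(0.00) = -7.00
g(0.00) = 0.00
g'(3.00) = -13.00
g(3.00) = -30.00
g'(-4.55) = 2.10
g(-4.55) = 11.15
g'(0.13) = -7.26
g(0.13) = -0.93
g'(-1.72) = -3.56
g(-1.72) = 9.08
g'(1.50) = -10.00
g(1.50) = -12.75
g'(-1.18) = -4.64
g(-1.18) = 6.87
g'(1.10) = -9.20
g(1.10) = -8.91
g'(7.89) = -22.78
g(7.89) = -117.48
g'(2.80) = -12.60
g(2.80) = -27.44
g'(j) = -2*j - 7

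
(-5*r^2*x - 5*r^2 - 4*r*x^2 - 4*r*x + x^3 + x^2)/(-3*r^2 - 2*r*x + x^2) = (-5*r*x - 5*r + x^2 + x)/(-3*r + x)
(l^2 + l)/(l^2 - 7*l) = (l + 1)/(l - 7)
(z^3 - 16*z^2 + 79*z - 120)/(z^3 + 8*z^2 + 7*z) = (z^3 - 16*z^2 + 79*z - 120)/(z*(z^2 + 8*z + 7))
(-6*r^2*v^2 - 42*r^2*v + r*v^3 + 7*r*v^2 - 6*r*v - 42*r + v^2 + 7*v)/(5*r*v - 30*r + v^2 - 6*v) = (-6*r^2*v^2 - 42*r^2*v + r*v^3 + 7*r*v^2 - 6*r*v - 42*r + v^2 + 7*v)/(5*r*v - 30*r + v^2 - 6*v)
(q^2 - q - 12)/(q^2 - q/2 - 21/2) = 2*(q - 4)/(2*q - 7)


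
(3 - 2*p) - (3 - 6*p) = 4*p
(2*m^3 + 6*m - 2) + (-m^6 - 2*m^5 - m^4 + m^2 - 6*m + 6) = -m^6 - 2*m^5 - m^4 + 2*m^3 + m^2 + 4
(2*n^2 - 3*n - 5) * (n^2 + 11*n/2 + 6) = 2*n^4 + 8*n^3 - 19*n^2/2 - 91*n/2 - 30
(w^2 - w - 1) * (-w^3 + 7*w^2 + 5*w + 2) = -w^5 + 8*w^4 - w^3 - 10*w^2 - 7*w - 2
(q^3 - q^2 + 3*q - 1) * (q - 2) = q^4 - 3*q^3 + 5*q^2 - 7*q + 2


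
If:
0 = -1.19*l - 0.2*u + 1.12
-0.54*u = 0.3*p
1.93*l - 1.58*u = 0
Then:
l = 0.78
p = -1.72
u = 0.95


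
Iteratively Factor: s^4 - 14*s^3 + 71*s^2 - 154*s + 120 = (s - 4)*(s^3 - 10*s^2 + 31*s - 30) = (s - 4)*(s - 3)*(s^2 - 7*s + 10) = (s - 4)*(s - 3)*(s - 2)*(s - 5)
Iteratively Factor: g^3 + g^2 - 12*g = (g)*(g^2 + g - 12) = g*(g + 4)*(g - 3)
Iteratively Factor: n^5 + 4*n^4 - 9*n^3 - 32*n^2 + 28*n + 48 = (n + 1)*(n^4 + 3*n^3 - 12*n^2 - 20*n + 48) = (n - 2)*(n + 1)*(n^3 + 5*n^2 - 2*n - 24) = (n - 2)*(n + 1)*(n + 3)*(n^2 + 2*n - 8) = (n - 2)^2*(n + 1)*(n + 3)*(n + 4)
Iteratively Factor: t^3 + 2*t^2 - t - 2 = (t - 1)*(t^2 + 3*t + 2) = (t - 1)*(t + 2)*(t + 1)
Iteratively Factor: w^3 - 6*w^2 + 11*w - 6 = (w - 3)*(w^2 - 3*w + 2) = (w - 3)*(w - 1)*(w - 2)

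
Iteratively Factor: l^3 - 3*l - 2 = (l + 1)*(l^2 - l - 2) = (l + 1)^2*(l - 2)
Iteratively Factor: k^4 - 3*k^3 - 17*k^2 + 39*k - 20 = (k + 4)*(k^3 - 7*k^2 + 11*k - 5) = (k - 5)*(k + 4)*(k^2 - 2*k + 1) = (k - 5)*(k - 1)*(k + 4)*(k - 1)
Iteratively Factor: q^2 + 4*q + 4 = (q + 2)*(q + 2)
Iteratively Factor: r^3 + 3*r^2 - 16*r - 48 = (r - 4)*(r^2 + 7*r + 12) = (r - 4)*(r + 4)*(r + 3)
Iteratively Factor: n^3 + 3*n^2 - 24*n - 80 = (n + 4)*(n^2 - n - 20) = (n + 4)^2*(n - 5)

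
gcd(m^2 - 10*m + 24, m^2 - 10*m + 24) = m^2 - 10*m + 24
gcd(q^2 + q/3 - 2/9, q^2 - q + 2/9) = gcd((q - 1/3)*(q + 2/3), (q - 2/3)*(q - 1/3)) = q - 1/3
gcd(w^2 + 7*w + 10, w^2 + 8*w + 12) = w + 2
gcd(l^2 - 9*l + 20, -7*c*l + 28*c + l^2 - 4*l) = l - 4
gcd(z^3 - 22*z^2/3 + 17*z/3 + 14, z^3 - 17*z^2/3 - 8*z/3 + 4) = z^2 - 5*z - 6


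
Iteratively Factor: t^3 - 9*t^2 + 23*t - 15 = (t - 5)*(t^2 - 4*t + 3) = (t - 5)*(t - 1)*(t - 3)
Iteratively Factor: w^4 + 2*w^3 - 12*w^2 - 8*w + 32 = (w - 2)*(w^3 + 4*w^2 - 4*w - 16) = (w - 2)*(w + 4)*(w^2 - 4) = (w - 2)*(w + 2)*(w + 4)*(w - 2)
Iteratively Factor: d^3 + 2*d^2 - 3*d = (d)*(d^2 + 2*d - 3) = d*(d - 1)*(d + 3)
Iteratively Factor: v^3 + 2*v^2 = (v)*(v^2 + 2*v) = v*(v + 2)*(v)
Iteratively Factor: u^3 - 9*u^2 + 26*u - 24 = (u - 3)*(u^2 - 6*u + 8) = (u - 3)*(u - 2)*(u - 4)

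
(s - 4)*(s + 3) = s^2 - s - 12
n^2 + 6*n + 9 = (n + 3)^2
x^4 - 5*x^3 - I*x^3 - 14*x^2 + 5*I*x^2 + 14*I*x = x*(x - 7)*(x + 2)*(x - I)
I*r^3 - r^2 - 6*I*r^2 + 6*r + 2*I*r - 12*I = (r - 6)*(r + 2*I)*(I*r + 1)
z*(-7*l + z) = -7*l*z + z^2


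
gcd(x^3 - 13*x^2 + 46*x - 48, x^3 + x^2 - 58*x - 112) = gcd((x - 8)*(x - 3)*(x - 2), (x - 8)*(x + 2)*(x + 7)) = x - 8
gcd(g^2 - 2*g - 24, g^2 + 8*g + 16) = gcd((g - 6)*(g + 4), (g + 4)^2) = g + 4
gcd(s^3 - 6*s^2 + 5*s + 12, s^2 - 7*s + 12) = s^2 - 7*s + 12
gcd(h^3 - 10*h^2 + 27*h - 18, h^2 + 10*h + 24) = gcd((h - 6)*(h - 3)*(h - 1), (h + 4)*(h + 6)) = 1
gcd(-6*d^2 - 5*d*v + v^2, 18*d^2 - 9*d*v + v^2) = -6*d + v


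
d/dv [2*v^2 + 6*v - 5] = 4*v + 6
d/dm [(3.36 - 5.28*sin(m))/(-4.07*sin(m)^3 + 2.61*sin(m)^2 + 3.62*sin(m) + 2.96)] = (-42.9792*sin(m)^3 + 54.8064*sin(m)^2 - 17.5392*sin(m) - 27.792)*cos(m)/(16.5649*sin(m)^6 - 21.2454*sin(m)^5 - 22.6547*sin(m)^4 - 5.198*sin(m)^3 + 28.5556*sin(m)^2 + 21.4304*sin(m) + 8.7616)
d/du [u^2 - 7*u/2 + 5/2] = 2*u - 7/2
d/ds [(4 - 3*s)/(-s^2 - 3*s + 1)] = (-3*s^2 + 8*s + 9)/(s^4 + 6*s^3 + 7*s^2 - 6*s + 1)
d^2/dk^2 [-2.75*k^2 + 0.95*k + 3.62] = -5.50000000000000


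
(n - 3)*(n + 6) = n^2 + 3*n - 18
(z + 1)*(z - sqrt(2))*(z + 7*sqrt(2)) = z^3 + z^2 + 6*sqrt(2)*z^2 - 14*z + 6*sqrt(2)*z - 14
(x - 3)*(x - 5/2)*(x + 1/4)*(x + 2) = x^4 - 13*x^3/4 - 35*x^2/8 + 113*x/8 + 15/4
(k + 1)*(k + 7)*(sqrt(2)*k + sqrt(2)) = sqrt(2)*k^3 + 9*sqrt(2)*k^2 + 15*sqrt(2)*k + 7*sqrt(2)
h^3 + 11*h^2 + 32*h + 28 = (h + 2)^2*(h + 7)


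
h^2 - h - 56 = (h - 8)*(h + 7)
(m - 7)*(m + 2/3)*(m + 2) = m^3 - 13*m^2/3 - 52*m/3 - 28/3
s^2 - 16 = (s - 4)*(s + 4)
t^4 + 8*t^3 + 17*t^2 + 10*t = t*(t + 1)*(t + 2)*(t + 5)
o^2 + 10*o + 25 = (o + 5)^2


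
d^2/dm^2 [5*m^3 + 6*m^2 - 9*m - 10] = 30*m + 12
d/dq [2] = 0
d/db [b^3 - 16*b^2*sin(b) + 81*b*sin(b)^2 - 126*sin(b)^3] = -16*b^2*cos(b) + 3*b^2 - 32*b*sin(b) + 81*b*sin(2*b) - 378*sin(b)^2*cos(b) + 81*sin(b)^2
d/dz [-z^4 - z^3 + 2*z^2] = z*(-4*z^2 - 3*z + 4)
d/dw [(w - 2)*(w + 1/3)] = 2*w - 5/3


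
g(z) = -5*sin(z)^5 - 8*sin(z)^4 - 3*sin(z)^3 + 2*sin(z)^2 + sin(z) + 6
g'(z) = -25*sin(z)^4*cos(z) - 32*sin(z)^3*cos(z) - 9*sin(z)^2*cos(z) + 4*sin(z)*cos(z) + cos(z)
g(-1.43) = 6.95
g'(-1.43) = -0.67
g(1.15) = -2.42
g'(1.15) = -18.19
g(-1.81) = 6.87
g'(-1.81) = 1.02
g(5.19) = 6.58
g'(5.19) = -1.28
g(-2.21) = 6.38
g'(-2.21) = 1.10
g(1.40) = -6.13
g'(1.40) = -9.86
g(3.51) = 5.94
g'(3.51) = 0.50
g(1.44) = -6.49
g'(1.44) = -7.72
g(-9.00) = 5.97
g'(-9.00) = 0.60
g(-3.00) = 5.90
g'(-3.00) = -0.33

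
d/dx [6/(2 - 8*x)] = 12/(4*x - 1)^2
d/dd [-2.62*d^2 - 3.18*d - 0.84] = -5.24*d - 3.18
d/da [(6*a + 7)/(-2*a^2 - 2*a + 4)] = (-6*a^2 - 6*a + (2*a + 1)*(6*a + 7) + 12)/(2*(a^2 + a - 2)^2)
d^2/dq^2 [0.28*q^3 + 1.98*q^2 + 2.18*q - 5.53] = 1.68*q + 3.96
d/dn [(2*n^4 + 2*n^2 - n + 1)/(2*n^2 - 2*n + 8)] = (4*n^5 - 6*n^4 + 32*n^3 - n^2 + 14*n - 3)/(2*(n^4 - 2*n^3 + 9*n^2 - 8*n + 16))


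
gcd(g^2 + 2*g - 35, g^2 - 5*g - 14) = 1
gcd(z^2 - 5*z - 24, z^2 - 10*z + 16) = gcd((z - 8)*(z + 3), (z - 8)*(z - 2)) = z - 8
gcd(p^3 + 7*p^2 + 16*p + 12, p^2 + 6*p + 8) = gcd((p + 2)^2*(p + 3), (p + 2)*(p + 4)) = p + 2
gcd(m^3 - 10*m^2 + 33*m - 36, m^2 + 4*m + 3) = 1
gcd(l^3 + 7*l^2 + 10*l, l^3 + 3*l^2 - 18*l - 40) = l^2 + 7*l + 10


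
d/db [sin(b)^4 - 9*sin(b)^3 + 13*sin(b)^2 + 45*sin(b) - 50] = (4*sin(b)^3 - 27*sin(b)^2 + 26*sin(b) + 45)*cos(b)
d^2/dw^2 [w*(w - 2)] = 2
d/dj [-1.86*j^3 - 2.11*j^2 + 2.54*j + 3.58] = -5.58*j^2 - 4.22*j + 2.54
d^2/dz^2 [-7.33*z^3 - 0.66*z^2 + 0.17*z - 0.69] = -43.98*z - 1.32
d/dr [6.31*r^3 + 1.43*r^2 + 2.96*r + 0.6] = 18.93*r^2 + 2.86*r + 2.96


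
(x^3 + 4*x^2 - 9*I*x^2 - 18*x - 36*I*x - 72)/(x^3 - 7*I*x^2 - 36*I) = (x + 4)/(x + 2*I)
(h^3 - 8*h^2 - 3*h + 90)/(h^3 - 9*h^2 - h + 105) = (h - 6)/(h - 7)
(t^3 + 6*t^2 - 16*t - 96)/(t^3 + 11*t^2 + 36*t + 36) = (t^2 - 16)/(t^2 + 5*t + 6)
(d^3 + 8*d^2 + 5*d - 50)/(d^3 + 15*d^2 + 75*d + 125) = (d - 2)/(d + 5)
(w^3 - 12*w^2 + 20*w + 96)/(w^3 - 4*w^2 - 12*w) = (w - 8)/w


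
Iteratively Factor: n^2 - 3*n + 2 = (n - 2)*(n - 1)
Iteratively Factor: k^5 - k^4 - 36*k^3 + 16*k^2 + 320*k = (k + 4)*(k^4 - 5*k^3 - 16*k^2 + 80*k) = (k + 4)^2*(k^3 - 9*k^2 + 20*k) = (k - 4)*(k + 4)^2*(k^2 - 5*k) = k*(k - 4)*(k + 4)^2*(k - 5)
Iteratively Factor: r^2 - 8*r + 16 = (r - 4)*(r - 4)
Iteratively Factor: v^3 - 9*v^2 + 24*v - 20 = (v - 2)*(v^2 - 7*v + 10) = (v - 5)*(v - 2)*(v - 2)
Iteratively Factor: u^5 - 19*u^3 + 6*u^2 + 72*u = (u - 3)*(u^4 + 3*u^3 - 10*u^2 - 24*u) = (u - 3)*(u + 4)*(u^3 - u^2 - 6*u) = (u - 3)^2*(u + 4)*(u^2 + 2*u) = u*(u - 3)^2*(u + 4)*(u + 2)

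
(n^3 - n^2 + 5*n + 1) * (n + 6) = n^4 + 5*n^3 - n^2 + 31*n + 6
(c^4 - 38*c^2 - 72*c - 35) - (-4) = c^4 - 38*c^2 - 72*c - 31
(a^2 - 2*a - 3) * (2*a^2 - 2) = 2*a^4 - 4*a^3 - 8*a^2 + 4*a + 6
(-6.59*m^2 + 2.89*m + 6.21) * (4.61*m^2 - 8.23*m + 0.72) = -30.3799*m^4 + 67.5586*m^3 + 0.0986000000000047*m^2 - 49.0275*m + 4.4712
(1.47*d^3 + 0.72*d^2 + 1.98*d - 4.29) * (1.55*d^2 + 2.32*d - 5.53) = 2.2785*d^5 + 4.5264*d^4 - 3.3897*d^3 - 6.0375*d^2 - 20.9022*d + 23.7237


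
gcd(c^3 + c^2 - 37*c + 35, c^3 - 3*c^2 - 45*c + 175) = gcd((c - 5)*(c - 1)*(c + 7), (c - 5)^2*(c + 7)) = c^2 + 2*c - 35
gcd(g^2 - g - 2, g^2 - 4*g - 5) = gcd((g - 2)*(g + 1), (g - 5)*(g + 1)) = g + 1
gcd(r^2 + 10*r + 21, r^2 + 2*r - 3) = r + 3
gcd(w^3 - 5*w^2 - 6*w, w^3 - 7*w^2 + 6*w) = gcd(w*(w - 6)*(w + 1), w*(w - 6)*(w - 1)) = w^2 - 6*w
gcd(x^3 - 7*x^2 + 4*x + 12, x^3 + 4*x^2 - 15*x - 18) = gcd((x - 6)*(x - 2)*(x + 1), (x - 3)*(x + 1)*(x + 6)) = x + 1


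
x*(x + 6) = x^2 + 6*x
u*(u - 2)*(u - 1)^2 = u^4 - 4*u^3 + 5*u^2 - 2*u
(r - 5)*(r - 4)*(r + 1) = r^3 - 8*r^2 + 11*r + 20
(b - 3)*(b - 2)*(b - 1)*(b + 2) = b^4 - 4*b^3 - b^2 + 16*b - 12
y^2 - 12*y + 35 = (y - 7)*(y - 5)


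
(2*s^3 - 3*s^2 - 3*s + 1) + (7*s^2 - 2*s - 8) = 2*s^3 + 4*s^2 - 5*s - 7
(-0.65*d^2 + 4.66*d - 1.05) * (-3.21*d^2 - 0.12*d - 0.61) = 2.0865*d^4 - 14.8806*d^3 + 3.2078*d^2 - 2.7166*d + 0.6405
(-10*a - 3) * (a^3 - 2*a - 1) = -10*a^4 - 3*a^3 + 20*a^2 + 16*a + 3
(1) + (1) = 2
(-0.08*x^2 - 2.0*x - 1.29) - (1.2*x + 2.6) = -0.08*x^2 - 3.2*x - 3.89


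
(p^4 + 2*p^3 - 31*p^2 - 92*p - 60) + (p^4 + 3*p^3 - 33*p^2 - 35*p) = 2*p^4 + 5*p^3 - 64*p^2 - 127*p - 60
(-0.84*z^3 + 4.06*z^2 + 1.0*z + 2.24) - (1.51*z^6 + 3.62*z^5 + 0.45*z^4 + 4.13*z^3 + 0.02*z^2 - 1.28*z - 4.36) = -1.51*z^6 - 3.62*z^5 - 0.45*z^4 - 4.97*z^3 + 4.04*z^2 + 2.28*z + 6.6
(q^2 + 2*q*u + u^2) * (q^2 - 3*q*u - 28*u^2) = q^4 - q^3*u - 33*q^2*u^2 - 59*q*u^3 - 28*u^4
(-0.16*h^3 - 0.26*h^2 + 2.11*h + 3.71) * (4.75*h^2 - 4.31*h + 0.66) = -0.76*h^5 - 0.5454*h^4 + 11.0375*h^3 + 8.3568*h^2 - 14.5975*h + 2.4486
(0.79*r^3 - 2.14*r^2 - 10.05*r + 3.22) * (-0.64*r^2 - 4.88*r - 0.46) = -0.5056*r^5 - 2.4856*r^4 + 16.5118*r^3 + 47.9676*r^2 - 11.0906*r - 1.4812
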